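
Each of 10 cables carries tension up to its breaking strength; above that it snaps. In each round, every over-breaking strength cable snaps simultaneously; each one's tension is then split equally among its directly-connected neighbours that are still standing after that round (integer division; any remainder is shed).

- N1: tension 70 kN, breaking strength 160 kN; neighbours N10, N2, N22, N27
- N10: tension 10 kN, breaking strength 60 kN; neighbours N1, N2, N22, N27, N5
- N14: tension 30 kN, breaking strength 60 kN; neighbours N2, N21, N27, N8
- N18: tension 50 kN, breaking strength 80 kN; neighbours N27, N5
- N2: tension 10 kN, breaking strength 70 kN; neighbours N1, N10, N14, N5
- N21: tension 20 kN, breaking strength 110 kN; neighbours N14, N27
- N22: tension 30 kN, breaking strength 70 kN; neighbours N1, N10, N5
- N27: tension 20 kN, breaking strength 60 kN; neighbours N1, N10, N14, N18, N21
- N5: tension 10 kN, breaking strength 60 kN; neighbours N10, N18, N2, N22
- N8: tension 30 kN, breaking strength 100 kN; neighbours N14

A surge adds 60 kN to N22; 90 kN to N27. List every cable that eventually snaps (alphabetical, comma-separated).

Round 1 — N22 at 90 > 70; N27 at 110 > 60. N22, N27 snap.
  N22 sheds 90 kN to N1, N10, N5: 30 each.
    N1: 70+30 = 100 ≤ 160
    N10: 10+30 = 40 ≤ 60
    N5: 10+30 = 40 ≤ 60
  N27 sheds 110 kN to N1, N10, N14, N18, N21: 22 each.
    N1: 100+22 = 122 ≤ 160
    N10: 40+22 = 62 > 60
    N14: 30+22 = 52 ≤ 60
    N18: 50+22 = 72 ≤ 80
    N21: 20+22 = 42 ≤ 110
Round 2 — N10 snaps.
  N10 sheds 62 kN to N1, N2, N5: 20 each (2 lost).
    N1: 122+20 = 142 ≤ 160
    N2: 10+20 = 30 ≤ 70
    N5: 40+20 = 60 ≤ 60
No further breaks.

N10, N22, N27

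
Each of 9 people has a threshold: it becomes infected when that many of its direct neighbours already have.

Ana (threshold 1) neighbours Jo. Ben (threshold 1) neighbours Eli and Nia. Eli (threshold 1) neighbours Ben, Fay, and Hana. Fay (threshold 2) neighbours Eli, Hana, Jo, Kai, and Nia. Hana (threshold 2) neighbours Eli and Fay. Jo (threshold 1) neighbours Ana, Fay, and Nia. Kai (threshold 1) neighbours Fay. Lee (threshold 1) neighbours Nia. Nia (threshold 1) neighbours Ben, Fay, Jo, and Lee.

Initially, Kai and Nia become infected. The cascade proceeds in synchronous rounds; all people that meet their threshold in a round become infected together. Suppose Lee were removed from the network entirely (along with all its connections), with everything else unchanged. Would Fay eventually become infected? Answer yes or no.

With Lee removed:
Round 1 — Kai, Nia become infected (initial).
Round 2 — checking thresholds:
  Ben: 1 of 2 neighbours ≥ 1, becomes infected.
  Fay: 2 of 5 neighbours ≥ 2, becomes infected.
  Jo: 1 of 3 neighbours ≥ 1, becomes infected.
Round 3 — checking thresholds:
  Ana: 1 of 1 neighbours ≥ 1, becomes infected.
  Eli: 2 of 3 neighbours ≥ 1, becomes infected.
  Hana: 1 of 2 neighbours < 2, not yet.
Round 4 — checking thresholds:
  Hana: 2 of 2 neighbours ≥ 2, becomes infected.
Round 5 — no new infections; cascade stops.

yes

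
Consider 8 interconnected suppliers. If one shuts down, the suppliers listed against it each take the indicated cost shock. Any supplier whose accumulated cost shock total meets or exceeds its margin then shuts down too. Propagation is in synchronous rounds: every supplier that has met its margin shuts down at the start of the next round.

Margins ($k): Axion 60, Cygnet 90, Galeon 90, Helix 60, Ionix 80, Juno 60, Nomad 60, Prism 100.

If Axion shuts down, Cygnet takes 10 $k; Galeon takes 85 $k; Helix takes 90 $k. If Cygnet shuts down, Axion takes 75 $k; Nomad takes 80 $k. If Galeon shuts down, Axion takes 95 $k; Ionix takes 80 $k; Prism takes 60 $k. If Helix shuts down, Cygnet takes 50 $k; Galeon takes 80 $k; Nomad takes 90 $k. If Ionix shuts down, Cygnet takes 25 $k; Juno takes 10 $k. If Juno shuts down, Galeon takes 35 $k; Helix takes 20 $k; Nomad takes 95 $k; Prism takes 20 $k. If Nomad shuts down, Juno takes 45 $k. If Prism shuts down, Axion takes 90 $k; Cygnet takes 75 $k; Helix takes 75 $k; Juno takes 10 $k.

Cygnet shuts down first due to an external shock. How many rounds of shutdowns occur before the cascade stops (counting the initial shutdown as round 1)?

Round 1 — Cygnet shuts down (initial).
  Axion: +75 → 75 ≥ 60
  Nomad: +80 → 80 ≥ 60
Round 2 — Axion, Nomad shut down.
  Galeon: +85 → 85 < 90
  Helix: +90 → 90 ≥ 60
  Juno: +45 → 45 < 60
Round 3 — Helix shuts down.
  Galeon: +80 → 165 ≥ 90
Round 4 — Galeon shuts down.
  Ionix: +80 → 80 ≥ 80
  Prism: +60 → 60 < 100
Round 5 — Ionix shuts down.
  Juno: +10 → 55 < 60
No further shutdowns.

5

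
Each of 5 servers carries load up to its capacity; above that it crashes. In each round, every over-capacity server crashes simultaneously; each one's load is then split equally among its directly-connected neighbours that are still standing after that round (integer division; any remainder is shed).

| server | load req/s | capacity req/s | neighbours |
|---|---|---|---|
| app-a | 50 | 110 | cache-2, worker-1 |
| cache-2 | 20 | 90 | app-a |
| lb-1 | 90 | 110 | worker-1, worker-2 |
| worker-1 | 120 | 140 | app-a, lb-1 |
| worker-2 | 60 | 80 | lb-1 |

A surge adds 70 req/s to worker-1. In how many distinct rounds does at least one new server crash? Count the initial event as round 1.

3

Round 1 — worker-1 at 190 > 140. worker-1 crashes.
  worker-1 sheds 190 req/s to app-a, lb-1: 95 each.
    app-a: 50+95 = 145 > 110
    lb-1: 90+95 = 185 > 110
Round 2 — app-a, lb-1 crash.
  app-a sheds 145 req/s to cache-2: 145 each.
    cache-2: 20+145 = 165 > 90
  lb-1 sheds 185 req/s to worker-2: 185 each.
    worker-2: 60+185 = 245 > 80
Round 3 — cache-2, worker-2 crash.
  cache-2 sheds 165 req/s: no online neighbours, lost.
  worker-2 sheds 245 req/s: no online neighbours, lost.
No further crashes.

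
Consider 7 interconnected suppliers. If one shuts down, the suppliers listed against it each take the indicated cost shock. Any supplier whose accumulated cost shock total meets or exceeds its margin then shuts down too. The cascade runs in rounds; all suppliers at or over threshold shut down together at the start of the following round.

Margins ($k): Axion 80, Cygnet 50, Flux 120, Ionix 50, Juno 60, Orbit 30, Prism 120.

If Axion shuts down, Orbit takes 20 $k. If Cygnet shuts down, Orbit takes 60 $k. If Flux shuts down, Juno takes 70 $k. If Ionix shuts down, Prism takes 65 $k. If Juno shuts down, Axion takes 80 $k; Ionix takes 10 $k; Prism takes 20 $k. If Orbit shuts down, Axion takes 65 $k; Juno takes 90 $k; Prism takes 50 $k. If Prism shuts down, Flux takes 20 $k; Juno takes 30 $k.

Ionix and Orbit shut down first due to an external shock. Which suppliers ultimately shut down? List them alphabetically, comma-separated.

Round 1 — Ionix, Orbit shut down (initial).
  Axion: +65 → 65 < 80
  Juno: +90 → 90 ≥ 60
  Prism: +65+50 → 115 < 120
Round 2 — Juno shuts down.
  Axion: +80 → 145 ≥ 80
  Prism: +20 → 135 ≥ 120
Round 3 — Axion, Prism shut down.
  Flux: +20 → 20 < 120
No further shutdowns.

Axion, Ionix, Juno, Orbit, Prism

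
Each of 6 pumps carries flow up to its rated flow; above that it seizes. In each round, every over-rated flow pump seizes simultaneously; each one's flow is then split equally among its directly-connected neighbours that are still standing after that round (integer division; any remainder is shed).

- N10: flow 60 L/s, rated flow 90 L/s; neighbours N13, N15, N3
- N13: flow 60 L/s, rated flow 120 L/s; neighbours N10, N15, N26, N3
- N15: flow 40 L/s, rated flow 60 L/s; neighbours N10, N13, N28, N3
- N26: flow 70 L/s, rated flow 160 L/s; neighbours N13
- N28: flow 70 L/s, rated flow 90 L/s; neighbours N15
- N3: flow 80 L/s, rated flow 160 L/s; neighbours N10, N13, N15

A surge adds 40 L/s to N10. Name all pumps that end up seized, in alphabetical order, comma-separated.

Round 1 — N10 at 100 > 90. N10 seizes.
  N10 sheds 100 L/s to N13, N15, N3: 33 each (1 lost).
    N13: 60+33 = 93 ≤ 120
    N15: 40+33 = 73 > 60
    N3: 80+33 = 113 ≤ 160
Round 2 — N15 seizes.
  N15 sheds 73 L/s to N13, N28, N3: 24 each (1 lost).
    N13: 93+24 = 117 ≤ 120
    N28: 70+24 = 94 > 90
    N3: 113+24 = 137 ≤ 160
Round 3 — N28 seizes.
  N28 sheds 94 L/s: no online neighbours, lost.
No further seizures.

N10, N15, N28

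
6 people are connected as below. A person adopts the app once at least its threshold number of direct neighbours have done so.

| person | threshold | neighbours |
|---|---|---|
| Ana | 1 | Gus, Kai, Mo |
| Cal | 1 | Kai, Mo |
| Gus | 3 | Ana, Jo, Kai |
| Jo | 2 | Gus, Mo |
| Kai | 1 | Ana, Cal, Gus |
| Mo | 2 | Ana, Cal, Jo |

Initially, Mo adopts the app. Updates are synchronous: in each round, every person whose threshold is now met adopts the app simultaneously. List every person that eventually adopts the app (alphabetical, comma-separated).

Round 1 — Mo adopts the app (initial).
Round 2 — checking thresholds:
  Ana: 1 of 3 neighbours ≥ 1, adopts the app.
  Cal: 1 of 2 neighbours ≥ 1, adopts the app.
  Jo: 1 of 2 neighbours < 2, not yet.
Round 3 — checking thresholds:
  Gus: 1 of 3 neighbours < 3, not yet.
  Jo: 1 of 2 neighbours < 2, not yet.
  Kai: 2 of 3 neighbours ≥ 1, adopts the app.
Round 4 — no new adoptions; cascade stops.

Ana, Cal, Kai, Mo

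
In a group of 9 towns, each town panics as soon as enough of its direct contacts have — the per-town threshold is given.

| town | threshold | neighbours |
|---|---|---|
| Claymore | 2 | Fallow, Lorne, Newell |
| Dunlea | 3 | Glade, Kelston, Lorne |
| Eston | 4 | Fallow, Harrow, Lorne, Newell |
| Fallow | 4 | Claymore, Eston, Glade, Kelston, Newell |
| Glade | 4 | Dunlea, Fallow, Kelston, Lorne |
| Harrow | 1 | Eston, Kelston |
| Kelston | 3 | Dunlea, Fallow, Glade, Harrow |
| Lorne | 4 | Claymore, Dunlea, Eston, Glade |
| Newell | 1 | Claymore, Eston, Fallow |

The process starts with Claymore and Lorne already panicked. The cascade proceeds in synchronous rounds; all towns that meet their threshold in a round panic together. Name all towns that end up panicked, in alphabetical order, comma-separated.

Claymore, Lorne, Newell

Round 1 — Claymore, Lorne panic (initial).
Round 2 — checking thresholds:
  Dunlea: 1 of 3 neighbours < 3, below threshold.
  Eston: 1 of 4 neighbours < 4, below threshold.
  Fallow: 1 of 5 neighbours < 4, below threshold.
  Glade: 1 of 4 neighbours < 4, below threshold.
  Newell: 1 of 3 neighbours ≥ 1, panics.
Round 3 — no new panics; cascade stops.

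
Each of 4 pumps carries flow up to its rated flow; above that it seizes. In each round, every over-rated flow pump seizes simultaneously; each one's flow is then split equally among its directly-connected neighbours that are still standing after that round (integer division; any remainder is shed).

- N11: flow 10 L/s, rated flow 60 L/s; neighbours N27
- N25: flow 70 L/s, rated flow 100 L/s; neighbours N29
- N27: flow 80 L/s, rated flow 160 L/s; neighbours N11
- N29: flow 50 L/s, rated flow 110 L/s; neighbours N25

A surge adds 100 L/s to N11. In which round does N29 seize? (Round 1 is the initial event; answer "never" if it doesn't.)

never

Round 1 — N11 at 110 > 60. N11 seizes.
  N11 sheds 110 L/s to N27: 110 each.
    N27: 80+110 = 190 > 160
Round 2 — N27 seizes.
  N27 sheds 190 L/s: no online neighbours, lost.
No further seizures.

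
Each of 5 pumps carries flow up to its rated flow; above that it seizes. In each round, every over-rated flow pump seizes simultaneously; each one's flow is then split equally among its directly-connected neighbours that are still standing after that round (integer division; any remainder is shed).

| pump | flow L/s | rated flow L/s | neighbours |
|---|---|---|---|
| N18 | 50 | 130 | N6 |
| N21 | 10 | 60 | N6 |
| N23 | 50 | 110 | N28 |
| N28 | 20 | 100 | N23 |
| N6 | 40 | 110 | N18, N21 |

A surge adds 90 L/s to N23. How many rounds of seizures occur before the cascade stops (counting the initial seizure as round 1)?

2

Round 1 — N23 at 140 > 110. N23 seizes.
  N23 sheds 140 L/s to N28: 140 each.
    N28: 20+140 = 160 > 100
Round 2 — N28 seizes.
  N28 sheds 160 L/s: no online neighbours, lost.
No further seizures.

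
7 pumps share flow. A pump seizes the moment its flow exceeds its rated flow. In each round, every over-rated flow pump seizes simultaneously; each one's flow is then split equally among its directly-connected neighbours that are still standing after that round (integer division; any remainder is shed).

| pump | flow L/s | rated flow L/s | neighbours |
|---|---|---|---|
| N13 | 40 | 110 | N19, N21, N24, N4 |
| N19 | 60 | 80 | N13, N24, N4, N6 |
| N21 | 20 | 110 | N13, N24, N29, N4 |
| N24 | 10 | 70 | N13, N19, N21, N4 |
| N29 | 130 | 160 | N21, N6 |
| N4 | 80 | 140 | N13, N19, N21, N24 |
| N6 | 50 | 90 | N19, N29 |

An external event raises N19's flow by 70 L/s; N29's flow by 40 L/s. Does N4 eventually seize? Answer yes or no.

Round 1 — N19 at 130 > 80; N29 at 170 > 160. N19, N29 seize.
  N19 sheds 130 L/s to N13, N24, N4, N6: 32 each (2 lost).
    N13: 40+32 = 72 ≤ 110
    N24: 10+32 = 42 ≤ 70
    N4: 80+32 = 112 ≤ 140
    N6: 50+32 = 82 ≤ 90
  N29 sheds 170 L/s to N21, N6: 85 each.
    N21: 20+85 = 105 ≤ 110
    N6: 82+85 = 167 > 90
Round 2 — N6 seizes.
  N6 sheds 167 L/s: no online neighbours, lost.
No further seizures.

no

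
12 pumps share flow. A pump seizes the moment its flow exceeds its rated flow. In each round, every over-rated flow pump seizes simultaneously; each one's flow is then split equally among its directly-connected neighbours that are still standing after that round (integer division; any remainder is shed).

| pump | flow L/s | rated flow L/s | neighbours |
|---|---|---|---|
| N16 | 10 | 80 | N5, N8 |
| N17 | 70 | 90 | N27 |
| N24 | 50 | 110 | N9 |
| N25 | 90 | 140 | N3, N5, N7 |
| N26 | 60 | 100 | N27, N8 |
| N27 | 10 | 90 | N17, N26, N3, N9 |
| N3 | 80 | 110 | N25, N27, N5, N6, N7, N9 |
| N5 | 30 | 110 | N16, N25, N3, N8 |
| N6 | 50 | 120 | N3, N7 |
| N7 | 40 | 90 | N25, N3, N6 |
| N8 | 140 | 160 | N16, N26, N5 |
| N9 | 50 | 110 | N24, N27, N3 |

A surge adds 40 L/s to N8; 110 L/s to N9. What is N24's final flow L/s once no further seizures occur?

103

Round 1 — N8 at 180 > 160; N9 at 160 > 110. N8, N9 seize.
  N8 sheds 180 L/s to N16, N26, N5: 60 each.
    N16: 10+60 = 70 ≤ 80
    N26: 60+60 = 120 > 100
    N5: 30+60 = 90 ≤ 110
  N9 sheds 160 L/s to N24, N27, N3: 53 each (1 lost).
    N24: 50+53 = 103 ≤ 110
    N27: 10+53 = 63 ≤ 90
    N3: 80+53 = 133 > 110
Round 2 — N26, N3 seize.
  N26 sheds 120 L/s to N27: 120 each.
    N27: 63+120 = 183 > 90
  N3 sheds 133 L/s to N25, N27, N5, N6, N7: 26 each (3 lost).
    N25: 90+26 = 116 ≤ 140
    N27: 183+26 = 209 > 90
    N5: 90+26 = 116 > 110
    N6: 50+26 = 76 ≤ 120
    N7: 40+26 = 66 ≤ 90
Round 3 — N27, N5 seize.
  N27 sheds 209 L/s to N17: 209 each.
    N17: 70+209 = 279 > 90
  N5 sheds 116 L/s to N16, N25: 58 each.
    N16: 70+58 = 128 > 80
    N25: 116+58 = 174 > 140
Round 4 — N16, N17, N25 seize.
  N16 sheds 128 L/s: no online neighbours, lost.
  N17 sheds 279 L/s: no online neighbours, lost.
  N25 sheds 174 L/s to N7: 174 each.
    N7: 66+174 = 240 > 90
Round 5 — N7 seizes.
  N7 sheds 240 L/s to N6: 240 each.
    N6: 76+240 = 316 > 120
Round 6 — N6 seizes.
  N6 sheds 316 L/s: no online neighbours, lost.
No further seizures.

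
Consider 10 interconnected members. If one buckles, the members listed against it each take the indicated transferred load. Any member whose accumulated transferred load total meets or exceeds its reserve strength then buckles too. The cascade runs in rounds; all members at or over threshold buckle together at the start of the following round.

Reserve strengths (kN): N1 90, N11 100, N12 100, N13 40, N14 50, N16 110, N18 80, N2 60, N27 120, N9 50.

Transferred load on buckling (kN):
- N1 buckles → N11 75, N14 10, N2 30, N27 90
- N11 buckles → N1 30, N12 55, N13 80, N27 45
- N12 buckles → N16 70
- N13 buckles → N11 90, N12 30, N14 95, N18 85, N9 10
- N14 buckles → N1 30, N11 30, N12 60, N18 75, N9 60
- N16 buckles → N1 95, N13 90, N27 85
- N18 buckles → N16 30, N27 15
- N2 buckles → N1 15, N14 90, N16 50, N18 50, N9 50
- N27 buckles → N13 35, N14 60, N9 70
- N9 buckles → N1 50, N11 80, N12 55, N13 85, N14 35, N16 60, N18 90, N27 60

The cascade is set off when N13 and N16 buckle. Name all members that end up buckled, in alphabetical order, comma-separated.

N1, N11, N12, N13, N14, N16, N18, N27, N9

Round 1 — N13, N16 buckle (initial).
  N1: +95 → 95 ≥ 90
  N11: +90 → 90 < 100
  N12: +30 → 30 < 100
  N14: +95 → 95 ≥ 50
  N18: +85 → 85 ≥ 80
  N27: +85 → 85 < 120
  N9: +10 → 10 < 50
Round 2 — N1, N14, N18 buckle.
  N11: +75+30 → 195 ≥ 100
  N12: +60 → 90 < 100
  N2: +30 → 30 < 60
  N27: +90+15 → 190 ≥ 120
  N9: +60 → 70 ≥ 50
Round 3 — N11, N27, N9 buckle.
  N12: +55+55 → 200 ≥ 100
Round 4 — N12 buckles.
No further bucklings.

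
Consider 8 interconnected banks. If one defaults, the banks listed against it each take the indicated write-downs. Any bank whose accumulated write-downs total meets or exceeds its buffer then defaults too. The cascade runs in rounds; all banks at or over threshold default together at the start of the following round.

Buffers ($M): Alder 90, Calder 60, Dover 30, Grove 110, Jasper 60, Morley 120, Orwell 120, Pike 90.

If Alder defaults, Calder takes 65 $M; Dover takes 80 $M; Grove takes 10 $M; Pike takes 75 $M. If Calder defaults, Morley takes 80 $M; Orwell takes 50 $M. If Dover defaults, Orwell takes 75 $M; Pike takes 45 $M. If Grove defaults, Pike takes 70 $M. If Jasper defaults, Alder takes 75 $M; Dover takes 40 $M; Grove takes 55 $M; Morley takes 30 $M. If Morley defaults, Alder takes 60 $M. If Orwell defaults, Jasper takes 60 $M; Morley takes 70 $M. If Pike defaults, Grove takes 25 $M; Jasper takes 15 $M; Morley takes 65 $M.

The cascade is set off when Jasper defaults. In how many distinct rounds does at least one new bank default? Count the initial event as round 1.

Round 1 — Jasper defaults (initial).
  Alder: +75 → 75 < 90
  Dover: +40 → 40 ≥ 30
  Grove: +55 → 55 < 110
  Morley: +30 → 30 < 120
Round 2 — Dover defaults.
  Orwell: +75 → 75 < 120
  Pike: +45 → 45 < 90
No further defaults.

2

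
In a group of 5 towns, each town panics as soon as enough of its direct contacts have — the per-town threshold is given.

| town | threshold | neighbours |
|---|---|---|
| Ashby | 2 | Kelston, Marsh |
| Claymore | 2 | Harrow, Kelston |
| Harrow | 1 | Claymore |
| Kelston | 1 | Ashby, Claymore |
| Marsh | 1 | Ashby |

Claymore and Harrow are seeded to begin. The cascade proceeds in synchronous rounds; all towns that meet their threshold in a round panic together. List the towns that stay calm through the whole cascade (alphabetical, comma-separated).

Ashby, Marsh

Round 1 — Claymore, Harrow panic (initial).
Round 2 — checking thresholds:
  Kelston: 1 of 2 neighbours ≥ 1, panics.
Round 3 — no new panics; cascade stops.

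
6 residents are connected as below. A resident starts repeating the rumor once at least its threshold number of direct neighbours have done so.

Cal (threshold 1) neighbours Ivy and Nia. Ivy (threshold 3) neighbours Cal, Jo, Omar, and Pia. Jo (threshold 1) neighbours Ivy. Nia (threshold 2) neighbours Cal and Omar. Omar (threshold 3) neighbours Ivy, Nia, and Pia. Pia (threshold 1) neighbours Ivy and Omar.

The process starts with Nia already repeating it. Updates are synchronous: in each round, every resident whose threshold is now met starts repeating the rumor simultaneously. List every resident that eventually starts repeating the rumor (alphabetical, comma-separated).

Round 1 — Nia starts repeating the rumor (initial).
Round 2 — checking thresholds:
  Cal: 1 of 2 neighbours ≥ 1, starts repeating the rumor.
  Omar: 1 of 3 neighbours < 3, below threshold.
Round 3 — no new spreads; cascade stops.

Cal, Nia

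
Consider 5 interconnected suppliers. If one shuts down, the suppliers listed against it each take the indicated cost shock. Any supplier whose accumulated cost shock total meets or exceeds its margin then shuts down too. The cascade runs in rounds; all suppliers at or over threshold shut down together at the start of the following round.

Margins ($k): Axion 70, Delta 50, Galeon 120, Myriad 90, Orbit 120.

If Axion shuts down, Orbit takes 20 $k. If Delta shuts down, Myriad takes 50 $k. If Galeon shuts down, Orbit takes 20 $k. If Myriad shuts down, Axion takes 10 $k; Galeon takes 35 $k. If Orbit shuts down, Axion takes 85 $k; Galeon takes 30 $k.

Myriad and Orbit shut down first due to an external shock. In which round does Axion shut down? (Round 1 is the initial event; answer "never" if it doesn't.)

Round 1 — Myriad, Orbit shut down (initial).
  Axion: +10+85 → 95 ≥ 70
  Galeon: +35+30 → 65 < 120
Round 2 — Axion shuts down.
No further shutdowns.

2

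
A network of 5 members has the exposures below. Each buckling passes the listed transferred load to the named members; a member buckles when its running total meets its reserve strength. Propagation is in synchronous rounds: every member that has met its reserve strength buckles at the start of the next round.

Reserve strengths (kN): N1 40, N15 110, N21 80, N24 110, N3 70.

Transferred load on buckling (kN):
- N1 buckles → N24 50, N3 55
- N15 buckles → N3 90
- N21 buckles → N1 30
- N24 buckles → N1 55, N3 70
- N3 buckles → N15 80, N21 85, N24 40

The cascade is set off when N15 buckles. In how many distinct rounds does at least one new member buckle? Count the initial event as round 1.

3

Round 1 — N15 buckles (initial).
  N3: +90 → 90 ≥ 70
Round 2 — N3 buckles.
  N21: +85 → 85 ≥ 80
  N24: +40 → 40 < 110
Round 3 — N21 buckles.
  N1: +30 → 30 < 40
No further bucklings.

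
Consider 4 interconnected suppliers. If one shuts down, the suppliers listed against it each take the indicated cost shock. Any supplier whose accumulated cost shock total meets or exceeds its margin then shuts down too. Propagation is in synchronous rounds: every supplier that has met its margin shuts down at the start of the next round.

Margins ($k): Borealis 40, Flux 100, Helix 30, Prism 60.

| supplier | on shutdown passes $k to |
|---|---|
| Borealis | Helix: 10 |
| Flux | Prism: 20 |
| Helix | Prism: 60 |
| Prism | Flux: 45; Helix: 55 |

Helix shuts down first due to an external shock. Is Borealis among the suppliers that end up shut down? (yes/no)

no

Round 1 — Helix shuts down (initial).
  Prism: +60 → 60 ≥ 60
Round 2 — Prism shuts down.
  Flux: +45 → 45 < 100
No further shutdowns.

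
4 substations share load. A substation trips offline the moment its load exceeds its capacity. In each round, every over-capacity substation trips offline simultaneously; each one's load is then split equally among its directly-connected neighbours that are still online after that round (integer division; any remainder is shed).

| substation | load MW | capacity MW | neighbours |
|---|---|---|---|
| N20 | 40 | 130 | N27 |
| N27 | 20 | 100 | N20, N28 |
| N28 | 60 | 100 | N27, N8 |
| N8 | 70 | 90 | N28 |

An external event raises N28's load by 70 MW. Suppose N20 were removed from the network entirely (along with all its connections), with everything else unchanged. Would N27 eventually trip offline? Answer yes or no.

With N20 removed:
Round 1 — N28 at 130 > 100. N28 trips offline.
  N28 sheds 130 MW to N27, N8: 65 each.
    N27: 20+65 = 85 ≤ 100
    N8: 70+65 = 135 > 90
Round 2 — N8 trips offline.
  N8 sheds 135 MW: no online neighbours, lost.
No further trips.

no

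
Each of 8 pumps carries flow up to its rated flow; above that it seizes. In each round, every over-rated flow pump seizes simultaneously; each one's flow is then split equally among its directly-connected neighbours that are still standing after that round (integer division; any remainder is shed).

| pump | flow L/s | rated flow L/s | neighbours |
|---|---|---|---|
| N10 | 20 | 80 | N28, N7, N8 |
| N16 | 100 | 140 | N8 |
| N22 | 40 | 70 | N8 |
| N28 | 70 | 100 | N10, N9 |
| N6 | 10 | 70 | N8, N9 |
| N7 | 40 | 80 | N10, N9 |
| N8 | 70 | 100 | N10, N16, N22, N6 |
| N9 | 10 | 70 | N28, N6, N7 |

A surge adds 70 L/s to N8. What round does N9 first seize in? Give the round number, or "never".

never

Round 1 — N8 at 140 > 100. N8 seizes.
  N8 sheds 140 L/s to N10, N16, N22, N6: 35 each.
    N10: 20+35 = 55 ≤ 80
    N16: 100+35 = 135 ≤ 140
    N22: 40+35 = 75 > 70
    N6: 10+35 = 45 ≤ 70
Round 2 — N22 seizes.
  N22 sheds 75 L/s: no online neighbours, lost.
No further seizures.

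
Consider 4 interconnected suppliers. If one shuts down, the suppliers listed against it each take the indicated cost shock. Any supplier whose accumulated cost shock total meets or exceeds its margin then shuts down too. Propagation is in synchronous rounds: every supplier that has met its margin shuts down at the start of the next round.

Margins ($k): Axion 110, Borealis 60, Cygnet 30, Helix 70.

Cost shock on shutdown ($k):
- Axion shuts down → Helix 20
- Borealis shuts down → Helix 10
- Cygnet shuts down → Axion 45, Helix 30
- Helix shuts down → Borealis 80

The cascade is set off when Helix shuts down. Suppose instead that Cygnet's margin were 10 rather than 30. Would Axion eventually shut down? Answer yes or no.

With Cygnet's margin at 10:
Round 1 — Helix shuts down (initial).
  Borealis: +80 → 80 ≥ 60
Round 2 — Borealis shuts down.
No further shutdowns.

no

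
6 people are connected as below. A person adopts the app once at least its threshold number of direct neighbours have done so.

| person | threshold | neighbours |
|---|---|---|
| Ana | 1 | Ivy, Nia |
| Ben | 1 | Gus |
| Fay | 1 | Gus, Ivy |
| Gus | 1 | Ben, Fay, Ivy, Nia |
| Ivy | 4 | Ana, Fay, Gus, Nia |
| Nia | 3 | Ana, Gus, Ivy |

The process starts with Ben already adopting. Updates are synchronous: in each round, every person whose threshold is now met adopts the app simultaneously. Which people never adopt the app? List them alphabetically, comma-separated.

Ana, Ivy, Nia

Round 1 — Ben adopts the app (initial).
Round 2 — checking thresholds:
  Gus: 1 of 4 neighbours ≥ 1, adopts the app.
Round 3 — checking thresholds:
  Fay: 1 of 2 neighbours ≥ 1, adopts the app.
  Ivy: 1 of 4 neighbours < 4, not yet.
  Nia: 1 of 3 neighbours < 3, not yet.
Round 4 — no new adoptions; cascade stops.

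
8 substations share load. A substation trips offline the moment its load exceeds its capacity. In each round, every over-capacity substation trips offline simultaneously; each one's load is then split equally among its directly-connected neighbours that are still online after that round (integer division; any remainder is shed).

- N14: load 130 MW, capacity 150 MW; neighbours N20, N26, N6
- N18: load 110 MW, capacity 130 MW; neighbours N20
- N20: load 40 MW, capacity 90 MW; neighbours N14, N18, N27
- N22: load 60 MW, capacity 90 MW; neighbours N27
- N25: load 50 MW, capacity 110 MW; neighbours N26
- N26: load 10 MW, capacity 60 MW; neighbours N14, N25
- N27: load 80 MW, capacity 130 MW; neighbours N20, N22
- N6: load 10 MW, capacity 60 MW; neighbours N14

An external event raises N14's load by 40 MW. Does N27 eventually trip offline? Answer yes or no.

no

Round 1 — N14 at 170 > 150. N14 trips offline.
  N14 sheds 170 MW to N20, N26, N6: 56 each (2 lost).
    N20: 40+56 = 96 > 90
    N26: 10+56 = 66 > 60
    N6: 10+56 = 66 > 60
Round 2 — N20, N26, N6 trip offline.
  N20 sheds 96 MW to N18, N27: 48 each.
    N18: 110+48 = 158 > 130
    N27: 80+48 = 128 ≤ 130
  N26 sheds 66 MW to N25: 66 each.
    N25: 50+66 = 116 > 110
  N6 sheds 66 MW: no online neighbours, lost.
Round 3 — N18, N25 trip offline.
  N18 sheds 158 MW: no online neighbours, lost.
  N25 sheds 116 MW: no online neighbours, lost.
No further trips.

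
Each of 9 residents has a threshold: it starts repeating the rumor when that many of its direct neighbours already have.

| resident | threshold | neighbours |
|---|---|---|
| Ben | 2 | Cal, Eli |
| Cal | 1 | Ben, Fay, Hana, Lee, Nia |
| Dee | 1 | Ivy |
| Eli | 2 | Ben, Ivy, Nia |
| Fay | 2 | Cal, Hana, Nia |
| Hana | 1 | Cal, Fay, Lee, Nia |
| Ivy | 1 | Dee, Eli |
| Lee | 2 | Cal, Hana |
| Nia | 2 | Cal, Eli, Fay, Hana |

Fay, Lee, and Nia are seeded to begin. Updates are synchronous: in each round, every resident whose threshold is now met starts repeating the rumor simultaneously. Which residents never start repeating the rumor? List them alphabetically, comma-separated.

Round 1 — Fay, Lee, Nia start repeating the rumor (initial).
Round 2 — checking thresholds:
  Cal: 3 of 5 neighbours ≥ 1, starts repeating the rumor.
  Eli: 1 of 3 neighbours < 2, holds.
  Hana: 3 of 4 neighbours ≥ 1, starts repeating the rumor.
Round 3 — no new spreads; cascade stops.

Ben, Dee, Eli, Ivy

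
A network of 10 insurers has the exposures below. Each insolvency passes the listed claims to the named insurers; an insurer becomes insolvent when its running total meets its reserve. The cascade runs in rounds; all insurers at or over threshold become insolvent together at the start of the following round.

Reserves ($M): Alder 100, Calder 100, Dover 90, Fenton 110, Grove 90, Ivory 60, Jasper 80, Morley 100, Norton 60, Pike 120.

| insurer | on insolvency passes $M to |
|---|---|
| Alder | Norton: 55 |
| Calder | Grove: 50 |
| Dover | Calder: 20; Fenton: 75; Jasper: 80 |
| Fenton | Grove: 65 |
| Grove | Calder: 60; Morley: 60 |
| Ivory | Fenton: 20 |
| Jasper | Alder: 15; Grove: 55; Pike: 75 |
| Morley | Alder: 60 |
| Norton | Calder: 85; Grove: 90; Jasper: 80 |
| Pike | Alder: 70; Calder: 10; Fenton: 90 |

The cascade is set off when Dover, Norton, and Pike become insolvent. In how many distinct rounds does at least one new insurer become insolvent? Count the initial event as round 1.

2

Round 1 — Dover, Norton, Pike become insolvent (initial).
  Alder: +70 → 70 < 100
  Calder: +20+85+10 → 115 ≥ 100
  Fenton: +75+90 → 165 ≥ 110
  Grove: +90 → 90 ≥ 90
  Jasper: +80+80 → 160 ≥ 80
Round 2 — Calder, Fenton, Grove, Jasper become insolvent.
  Alder: +15 → 85 < 100
  Morley: +60 → 60 < 100
No further insolvencies.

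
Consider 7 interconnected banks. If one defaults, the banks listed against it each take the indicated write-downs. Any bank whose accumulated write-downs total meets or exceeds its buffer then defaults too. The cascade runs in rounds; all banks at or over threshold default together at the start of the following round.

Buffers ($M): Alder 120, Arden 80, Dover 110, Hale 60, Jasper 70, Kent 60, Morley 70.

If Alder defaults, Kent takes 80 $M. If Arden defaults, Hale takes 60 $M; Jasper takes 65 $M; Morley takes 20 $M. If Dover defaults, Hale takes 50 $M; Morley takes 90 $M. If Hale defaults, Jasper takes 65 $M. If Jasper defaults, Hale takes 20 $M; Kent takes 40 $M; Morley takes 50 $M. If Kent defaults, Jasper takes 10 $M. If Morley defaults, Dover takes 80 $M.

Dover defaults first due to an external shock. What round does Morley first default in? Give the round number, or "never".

2

Round 1 — Dover defaults (initial).
  Hale: +50 → 50 < 60
  Morley: +90 → 90 ≥ 70
Round 2 — Morley defaults.
No further defaults.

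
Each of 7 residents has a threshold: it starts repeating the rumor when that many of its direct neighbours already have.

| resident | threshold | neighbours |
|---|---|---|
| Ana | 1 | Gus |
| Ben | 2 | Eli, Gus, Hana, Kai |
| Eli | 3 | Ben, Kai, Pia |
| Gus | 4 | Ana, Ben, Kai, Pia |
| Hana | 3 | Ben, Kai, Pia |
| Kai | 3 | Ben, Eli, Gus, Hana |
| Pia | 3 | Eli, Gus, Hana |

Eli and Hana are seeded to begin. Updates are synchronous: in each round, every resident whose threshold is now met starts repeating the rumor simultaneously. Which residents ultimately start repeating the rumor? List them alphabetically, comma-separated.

Round 1 — Eli, Hana start repeating the rumor (initial).
Round 2 — checking thresholds:
  Ben: 2 of 4 neighbours ≥ 2, starts repeating the rumor.
  Kai: 2 of 4 neighbours < 3, holds.
  Pia: 2 of 3 neighbours < 3, holds.
Round 3 — checking thresholds:
  Gus: 1 of 4 neighbours < 4, holds.
  Kai: 3 of 4 neighbours ≥ 3, starts repeating the rumor.
  Pia: 2 of 3 neighbours < 3, holds.
Round 4 — no new spreads; cascade stops.

Ben, Eli, Hana, Kai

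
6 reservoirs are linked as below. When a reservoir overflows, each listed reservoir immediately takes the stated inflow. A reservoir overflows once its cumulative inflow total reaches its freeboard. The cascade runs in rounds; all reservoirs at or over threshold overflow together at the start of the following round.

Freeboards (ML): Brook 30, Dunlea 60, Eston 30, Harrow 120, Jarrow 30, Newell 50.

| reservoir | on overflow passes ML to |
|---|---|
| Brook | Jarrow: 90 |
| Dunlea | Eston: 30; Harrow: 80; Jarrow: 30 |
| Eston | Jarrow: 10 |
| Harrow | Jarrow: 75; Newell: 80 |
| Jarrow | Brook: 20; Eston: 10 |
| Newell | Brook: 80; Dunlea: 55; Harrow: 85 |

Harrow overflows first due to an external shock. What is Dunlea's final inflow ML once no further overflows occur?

55

Round 1 — Harrow overflows (initial).
  Jarrow: +75 → 75 ≥ 30
  Newell: +80 → 80 ≥ 50
Round 2 — Jarrow, Newell overflow.
  Brook: +20+80 → 100 ≥ 30
  Dunlea: +55 → 55 < 60
  Eston: +10 → 10 < 30
Round 3 — Brook overflows.
No further overflows.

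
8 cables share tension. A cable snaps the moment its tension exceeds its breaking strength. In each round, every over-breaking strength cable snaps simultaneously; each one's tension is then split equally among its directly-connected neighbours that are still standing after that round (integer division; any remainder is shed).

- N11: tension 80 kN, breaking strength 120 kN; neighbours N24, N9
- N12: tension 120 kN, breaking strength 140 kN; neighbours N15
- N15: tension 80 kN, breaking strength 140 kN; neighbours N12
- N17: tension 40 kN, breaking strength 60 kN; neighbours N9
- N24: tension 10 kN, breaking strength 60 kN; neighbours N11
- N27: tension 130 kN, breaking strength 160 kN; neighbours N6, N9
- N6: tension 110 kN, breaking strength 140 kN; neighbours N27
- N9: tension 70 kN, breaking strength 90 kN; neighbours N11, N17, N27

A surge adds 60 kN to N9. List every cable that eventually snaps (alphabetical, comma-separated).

Round 1 — N9 at 130 > 90. N9 snaps.
  N9 sheds 130 kN to N11, N17, N27: 43 each (1 lost).
    N11: 80+43 = 123 > 120
    N17: 40+43 = 83 > 60
    N27: 130+43 = 173 > 160
Round 2 — N11, N17, N27 snap.
  N11 sheds 123 kN to N24: 123 each.
    N24: 10+123 = 133 > 60
  N17 sheds 83 kN: no online neighbours, lost.
  N27 sheds 173 kN to N6: 173 each.
    N6: 110+173 = 283 > 140
Round 3 — N24, N6 snap.
  N24 sheds 133 kN: no online neighbours, lost.
  N6 sheds 283 kN: no online neighbours, lost.
No further breaks.

N11, N17, N24, N27, N6, N9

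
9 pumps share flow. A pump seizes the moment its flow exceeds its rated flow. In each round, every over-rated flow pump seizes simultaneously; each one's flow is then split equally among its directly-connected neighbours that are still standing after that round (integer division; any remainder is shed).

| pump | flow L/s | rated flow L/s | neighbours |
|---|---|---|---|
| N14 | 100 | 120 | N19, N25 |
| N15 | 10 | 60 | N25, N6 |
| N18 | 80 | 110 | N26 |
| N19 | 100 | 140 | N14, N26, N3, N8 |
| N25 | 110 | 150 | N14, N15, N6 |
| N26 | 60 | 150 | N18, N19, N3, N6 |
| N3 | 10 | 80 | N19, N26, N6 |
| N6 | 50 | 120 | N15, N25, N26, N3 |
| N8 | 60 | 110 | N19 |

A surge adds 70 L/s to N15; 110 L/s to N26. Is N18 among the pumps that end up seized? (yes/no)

Round 1 — N15 at 80 > 60; N26 at 170 > 150. N15, N26 seize.
  N15 sheds 80 L/s to N25, N6: 40 each.
    N25: 110+40 = 150 ≤ 150
    N6: 50+40 = 90 ≤ 120
  N26 sheds 170 L/s to N18, N19, N3, N6: 42 each (2 lost).
    N18: 80+42 = 122 > 110
    N19: 100+42 = 142 > 140
    N3: 10+42 = 52 ≤ 80
    N6: 90+42 = 132 > 120
Round 2 — N18, N19, N6 seize.
  N18 sheds 122 L/s: no online neighbours, lost.
  N19 sheds 142 L/s to N14, N3, N8: 47 each (1 lost).
    N14: 100+47 = 147 > 120
    N3: 52+47 = 99 > 80
    N8: 60+47 = 107 ≤ 110
  N6 sheds 132 L/s to N25, N3: 66 each.
    N25: 150+66 = 216 > 150
    N3: 99+66 = 165 > 80
Round 3 — N14, N25, N3 seize.
  N14 sheds 147 L/s: no online neighbours, lost.
  N25 sheds 216 L/s: no online neighbours, lost.
  N3 sheds 165 L/s: no online neighbours, lost.
No further seizures.

yes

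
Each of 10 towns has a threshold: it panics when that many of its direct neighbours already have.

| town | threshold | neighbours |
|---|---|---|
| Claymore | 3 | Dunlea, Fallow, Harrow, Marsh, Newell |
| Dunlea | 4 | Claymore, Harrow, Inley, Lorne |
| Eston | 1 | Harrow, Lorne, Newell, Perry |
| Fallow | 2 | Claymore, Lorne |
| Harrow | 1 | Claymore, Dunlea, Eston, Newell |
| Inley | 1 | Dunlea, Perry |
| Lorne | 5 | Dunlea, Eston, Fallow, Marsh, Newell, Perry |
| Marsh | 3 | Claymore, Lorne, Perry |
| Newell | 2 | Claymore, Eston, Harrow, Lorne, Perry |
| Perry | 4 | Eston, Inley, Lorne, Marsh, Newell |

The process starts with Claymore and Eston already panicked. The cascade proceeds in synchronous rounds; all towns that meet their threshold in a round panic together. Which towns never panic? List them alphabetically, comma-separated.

Dunlea, Fallow, Inley, Lorne, Marsh, Perry

Round 1 — Claymore, Eston panic (initial).
Round 2 — checking thresholds:
  Dunlea: 1 of 4 neighbours < 4, not yet.
  Fallow: 1 of 2 neighbours < 2, not yet.
  Harrow: 2 of 4 neighbours ≥ 1, panics.
  Lorne: 1 of 6 neighbours < 5, not yet.
  Marsh: 1 of 3 neighbours < 3, not yet.
  Newell: 2 of 5 neighbours ≥ 2, panics.
  Perry: 1 of 5 neighbours < 4, not yet.
Round 3 — no new panics; cascade stops.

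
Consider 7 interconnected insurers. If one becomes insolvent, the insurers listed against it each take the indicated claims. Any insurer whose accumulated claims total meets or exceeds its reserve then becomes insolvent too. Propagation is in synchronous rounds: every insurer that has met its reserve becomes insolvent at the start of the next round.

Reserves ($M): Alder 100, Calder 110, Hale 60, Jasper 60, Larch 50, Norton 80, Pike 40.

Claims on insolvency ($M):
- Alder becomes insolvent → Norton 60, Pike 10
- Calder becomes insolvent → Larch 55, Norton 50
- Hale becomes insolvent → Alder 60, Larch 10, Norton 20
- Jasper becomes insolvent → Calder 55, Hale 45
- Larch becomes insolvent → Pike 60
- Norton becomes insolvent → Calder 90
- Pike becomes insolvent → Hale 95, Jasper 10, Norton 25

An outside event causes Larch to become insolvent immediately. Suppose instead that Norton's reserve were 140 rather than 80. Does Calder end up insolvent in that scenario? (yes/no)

With Norton's reserve at 140:
Round 1 — Larch becomes insolvent (initial).
  Pike: +60 → 60 ≥ 40
Round 2 — Pike becomes insolvent.
  Hale: +95 → 95 ≥ 60
  Jasper: +10 → 10 < 60
  Norton: +25 → 25 < 140
Round 3 — Hale becomes insolvent.
  Alder: +60 → 60 < 100
  Norton: +20 → 45 < 140
No further insolvencies.

no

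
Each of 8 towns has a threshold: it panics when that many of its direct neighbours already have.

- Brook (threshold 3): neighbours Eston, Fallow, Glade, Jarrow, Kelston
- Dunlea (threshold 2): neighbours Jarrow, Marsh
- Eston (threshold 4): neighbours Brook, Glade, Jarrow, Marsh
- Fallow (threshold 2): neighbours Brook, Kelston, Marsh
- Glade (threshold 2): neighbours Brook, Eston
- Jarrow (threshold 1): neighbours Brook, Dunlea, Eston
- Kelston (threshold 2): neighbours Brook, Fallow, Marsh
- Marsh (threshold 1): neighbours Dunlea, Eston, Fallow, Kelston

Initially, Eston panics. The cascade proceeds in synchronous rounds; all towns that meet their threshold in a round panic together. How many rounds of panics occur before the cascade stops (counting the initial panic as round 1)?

3

Round 1 — Eston panics (initial).
Round 2 — checking thresholds:
  Brook: 1 of 5 neighbours < 3, below threshold.
  Glade: 1 of 2 neighbours < 2, below threshold.
  Jarrow: 1 of 3 neighbours ≥ 1, panics.
  Marsh: 1 of 4 neighbours ≥ 1, panics.
Round 3 — checking thresholds:
  Brook: 2 of 5 neighbours < 3, below threshold.
  Dunlea: 2 of 2 neighbours ≥ 2, panics.
  Fallow: 1 of 3 neighbours < 2, below threshold.
  Glade: 1 of 2 neighbours < 2, below threshold.
  Kelston: 1 of 3 neighbours < 2, below threshold.
Round 4 — no new panics; cascade stops.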